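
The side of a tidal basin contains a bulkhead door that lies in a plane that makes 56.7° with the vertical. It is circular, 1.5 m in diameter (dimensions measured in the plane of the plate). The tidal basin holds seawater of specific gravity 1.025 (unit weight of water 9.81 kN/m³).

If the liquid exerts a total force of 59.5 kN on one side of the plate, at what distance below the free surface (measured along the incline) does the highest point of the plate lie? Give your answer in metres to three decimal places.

γ = 1.025 × 9.81 = 10.05525 kN/m³.
A = π(0.75)² = 1.76715 m².
From F = γ·h_c·A, the centroid depth is h_c = 59.5/(10.05525 × 1.76715) = 3.3485 m.
The plate makes 56.7° with the vertical, i.e. θ = 90° − 56.7° = 33.3° to the horizontal. Measuring y along the incline from the free-surface line, vertical depth h = y·sinθ with sinθ = 0.549023.
Along the incline, y_c = h_c/sinθ = 3.3485/0.549023 = 6.09902 m.
The centroid is at the centre, 0.75 m below the top of the plate, so the highest point sits at y_top = 6.09902 − 0.75 = 5.34902 m along the incline.

y_top ≈ 5.349 m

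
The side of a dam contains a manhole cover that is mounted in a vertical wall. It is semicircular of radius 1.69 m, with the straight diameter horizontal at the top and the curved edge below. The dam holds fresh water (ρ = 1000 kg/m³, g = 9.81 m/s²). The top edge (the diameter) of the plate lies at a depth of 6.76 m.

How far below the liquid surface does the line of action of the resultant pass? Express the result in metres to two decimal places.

γ = ρg = 1000 × 9.81 = 9810 N/m³ = 9.81 kN/m³.
The centroid of a semicircle lies 4r/(3π) = 0.717258 m from the diameter, here below the top edge, so the centroid depth is h_c = 6.76 + 0.717258 = 7.47726 m.
A = πr²/2 = π × 1.69²/2 = 4.48635 m².
Resultant F = γ·h_c·A = 9.81 × 7.47726 × 4.48635 = 329.082 kN.
I_c = (π/8 − 8/(9π))·r⁴ = 0.109757 × 1.69⁴ = 0.895322 m⁴.
Centre of pressure: y_p = y_c + I_c/(y_c·A) = 7.47726 + 0.895322/(7.47726 × 4.48635) = 7.47726 + 0.0266897 = 7.50395 m along the plane.

h_p = 7.50 m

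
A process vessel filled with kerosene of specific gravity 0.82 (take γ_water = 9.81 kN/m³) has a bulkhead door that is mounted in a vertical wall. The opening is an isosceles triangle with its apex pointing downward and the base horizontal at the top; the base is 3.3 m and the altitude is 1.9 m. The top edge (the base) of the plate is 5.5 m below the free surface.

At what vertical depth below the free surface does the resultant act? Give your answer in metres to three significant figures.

γ = 0.82 × 9.81 = 8.0442 kN/m³.
With the apex down, the centroid sits h/3 = 1.9/3 = 0.633333 m below the base (the top edge), so the centroid depth is h_c = 5.5 + 0.633333 = 6.13333 m.
A = ½ × 3.3 × 1.9 = 3.135 m².
Resultant F = γ·h_c·A = 8.0442 × 6.13333 × 3.135 = 154.674 kN.
I_c = b·h³/36 = 3.3 × 1.9³/36 = 0.628742 m⁴.
Centre of pressure: y_p = y_c + I_c/(y_c·A) = 6.13333 + 0.628742/(6.13333 × 3.135) = 6.13333 + 0.0326993 = 6.16603 m along the plane.

h_p = 6.17 m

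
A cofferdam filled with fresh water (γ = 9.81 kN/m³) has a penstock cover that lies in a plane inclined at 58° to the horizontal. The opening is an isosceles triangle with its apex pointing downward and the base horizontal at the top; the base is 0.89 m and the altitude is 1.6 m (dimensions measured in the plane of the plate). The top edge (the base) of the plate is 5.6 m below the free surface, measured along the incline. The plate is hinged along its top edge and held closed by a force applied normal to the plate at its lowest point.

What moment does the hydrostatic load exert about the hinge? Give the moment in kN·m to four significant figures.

γ = 9.81 kN/m³.
Let θ = 58° be the plate's angle to the horizontal; measure y along the incline from where the plane meets the free surface. Vertical depth h = y·sinθ with sinθ = 0.848048.
With the apex down, the centroid sits h/3 = 1.6/3 = 0.533333 m below the base (the top edge), so y_c = 5.6 + 0.533333 = 6.13333 m and h_c = 6.13333 × 0.848048 = 5.20136 m.
A = ½ × 0.89 × 1.6 = 0.712 m².
Resultant F = γ·h_c·A = 9.81 × 5.20136 × 0.712 = 36.33 kN.
I_c = b·h³/36 = 0.89 × 1.6³/36 = 0.101262 m⁴.
Centre of pressure: y_p = y_c + I_c/(y_c·A) = 6.13333 + 0.101262/(6.13333 × 0.712) = 6.13333 + 0.0231884 = 6.15652 m along the plane.
The resultant acts 0.533333 + 0.0231884 = 0.556521 m (along the plate) below the hinge at the top edge, so the moment about the hinge is M = F × 0.556521 = 36.33 × 0.556521 = 20.2184 kN·m.

M ≈ 20.22 kN·m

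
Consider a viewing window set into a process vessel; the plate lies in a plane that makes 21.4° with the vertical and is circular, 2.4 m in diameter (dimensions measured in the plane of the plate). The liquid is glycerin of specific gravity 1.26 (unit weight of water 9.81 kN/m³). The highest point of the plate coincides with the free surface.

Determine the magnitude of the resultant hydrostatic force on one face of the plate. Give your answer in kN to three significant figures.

γ = 1.26 × 9.81 = 12.3606 kN/m³.
The plate makes 21.4° with the vertical, i.e. θ = 90° − 21.4° = 68.6° to the horizontal. Measuring y along the incline from the free-surface line, vertical depth h = y·sinθ with sinθ = 0.931056.
The centroid is at the centre, 1.2 m below the top of the plate, so y_c = 1.2 m and h_c = 1.2 × 0.931056 = 1.11727 m.
A = π(1.2)² = 4.52389 m².
Resultant F = γ·h_c·A = 12.3606 × 1.11727 × 4.52389 = 62.4755 kN.

F ≈ 62.5 kN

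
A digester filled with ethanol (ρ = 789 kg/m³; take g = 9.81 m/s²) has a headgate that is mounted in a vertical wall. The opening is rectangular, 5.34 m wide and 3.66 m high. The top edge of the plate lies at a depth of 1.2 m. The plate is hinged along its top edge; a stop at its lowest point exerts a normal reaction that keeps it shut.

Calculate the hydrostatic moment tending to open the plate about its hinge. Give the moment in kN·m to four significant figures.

M ≈ 1008 kN·m

γ = ρg = 789 × 9.81 / 1000 = 7.74009 kN/m³.
The centroid lies 3.66/2 = 1.83 m below the top edge, so the centroid depth is h_c = 1.2 + 1.83 = 3.03 m.
A = 5.34 × 3.66 = 19.5444 m².
Resultant F = γ·h_c·A = 7.74009 × 3.03 × 19.5444 = 458.365 kN.
I_c = b·h³/12 = 5.34 × 3.66³/12 = 21.8174 m⁴.
Centre of pressure: y_p = y_c + I_c/(y_c·A) = 3.03 + 21.8174/(3.03 × 19.5444) = 3.03 + 0.368416 = 3.39842 m along the plane.
The resultant acts 1.83 + 0.368416 = 2.19842 m (along the plate) below the hinge at the top edge, so the moment about the hinge is M = F × 2.19842 = 458.365 × 2.19842 = 1007.68 kN·m.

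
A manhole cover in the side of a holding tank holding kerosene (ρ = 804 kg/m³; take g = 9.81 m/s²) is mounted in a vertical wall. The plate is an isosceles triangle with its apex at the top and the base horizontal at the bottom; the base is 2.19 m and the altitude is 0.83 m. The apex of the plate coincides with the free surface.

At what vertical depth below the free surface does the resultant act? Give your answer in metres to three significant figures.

γ = ρg = 804 × 9.81 / 1000 = 7.88724 kN/m³.
With the apex up, the centroid sits 2h/3 = 2 × 0.83/3 = 0.553333 m below the apex, so the centroid depth is h_c = 0.553333 m.
A = ½ × 2.19 × 0.83 = 0.90885 m².
Resultant F = γ·h_c·A = 7.88724 × 0.553333 × 0.90885 = 3.96647 kN.
I_c = b·h³/36 = 2.19 × 0.83³/36 = 0.0347837 m⁴.
Centre of pressure: y_p = y_c + I_c/(y_c·A) = 0.553333 + 0.0347837/(0.553333 × 0.90885) = 0.553333 + 0.0691667 = 0.6225 m along the plane.

h_p = 0.623 m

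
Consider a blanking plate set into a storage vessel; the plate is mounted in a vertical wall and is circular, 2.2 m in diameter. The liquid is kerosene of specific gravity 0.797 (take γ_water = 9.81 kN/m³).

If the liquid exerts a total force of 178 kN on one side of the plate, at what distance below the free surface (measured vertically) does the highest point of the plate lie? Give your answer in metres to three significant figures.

γ = 0.797 × 9.81 = 7.81857 kN/m³.
A = π(1.1)² = 3.80133 m².
From F = γ·h_c·A, the centroid depth is h_c = 178/(7.81857 × 3.80133) = 5.98904 m.
The centroid is at the centre, 1.1 m below the top of the plate, so the highest point sits at h_top = 5.98904 − 1.1 = 4.88904 m below the surface.

d_top ≈ 4.89 m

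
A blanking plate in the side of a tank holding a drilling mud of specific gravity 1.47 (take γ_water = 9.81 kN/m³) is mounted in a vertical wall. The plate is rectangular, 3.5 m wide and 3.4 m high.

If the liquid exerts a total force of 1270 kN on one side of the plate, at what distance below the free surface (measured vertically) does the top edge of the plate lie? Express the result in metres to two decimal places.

γ = 1.47 × 9.81 = 14.4207 kN/m³.
A = 3.5 × 3.4 = 11.9 m².
From F = γ·h_c·A, the centroid depth is h_c = 1270/(14.4207 × 11.9) = 7.40066 m.
The centroid lies 3.4/2 = 1.7 m below the top edge, so the top edge sits at h_top = 7.40066 − 1.7 = 5.70066 m below the surface.

d_top ≈ 5.70 m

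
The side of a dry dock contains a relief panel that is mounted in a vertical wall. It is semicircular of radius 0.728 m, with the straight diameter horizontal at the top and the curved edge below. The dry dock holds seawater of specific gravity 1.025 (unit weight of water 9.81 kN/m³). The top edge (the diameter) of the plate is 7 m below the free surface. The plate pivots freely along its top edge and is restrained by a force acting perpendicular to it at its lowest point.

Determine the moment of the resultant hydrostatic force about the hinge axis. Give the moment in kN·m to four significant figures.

γ = 1.025 × 9.81 = 10.05525 kN/m³.
The centroid of a semicircle lies 4r/(3π) = 0.308973 m from the diameter, here below the top edge, so the centroid depth is h_c = 7 + 0.308973 = 7.30897 m.
A = πr²/2 = π × 0.728²/2 = 0.832497 m².
Resultant F = γ·h_c·A = 10.05525 × 7.30897 × 0.832497 = 61.1831 kN.
I_c = (π/8 − 8/(9π))·r⁴ = 0.109757 × 0.728⁴ = 0.0308289 m⁴.
Centre of pressure: y_p = y_c + I_c/(y_c·A) = 7.30897 + 0.0308289/(7.30897 × 0.832497) = 7.30897 + 0.00506663 = 7.31404 m along the plane.
The resultant acts 0.308973 + 0.00506663 = 0.31404 m (along the plate) below the hinge at the top edge, so the moment about the hinge is M = F × 0.31404 = 61.1831 × 0.31404 = 19.2139 kN·m.

M ≈ 19.21 kN·m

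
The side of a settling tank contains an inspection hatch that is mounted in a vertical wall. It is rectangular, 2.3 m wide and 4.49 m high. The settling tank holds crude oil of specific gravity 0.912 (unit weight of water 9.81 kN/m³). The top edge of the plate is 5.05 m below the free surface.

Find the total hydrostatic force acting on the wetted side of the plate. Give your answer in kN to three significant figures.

γ = 0.912 × 9.81 = 8.94672 kN/m³.
The centroid lies 4.49/2 = 2.245 m below the top edge, so the centroid depth is h_c = 5.05 + 2.245 = 7.295 m.
A = 2.3 × 4.49 = 10.327 m².
Resultant F = γ·h_c·A = 8.94672 × 7.295 × 10.327 = 674.005 kN.

F ≈ 674 kN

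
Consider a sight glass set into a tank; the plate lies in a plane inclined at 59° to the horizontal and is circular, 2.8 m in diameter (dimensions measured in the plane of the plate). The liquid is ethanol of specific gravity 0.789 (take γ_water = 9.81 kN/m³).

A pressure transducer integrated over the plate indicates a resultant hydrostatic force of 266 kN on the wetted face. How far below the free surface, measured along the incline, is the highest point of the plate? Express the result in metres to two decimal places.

y_top ≈ 5.11 m

γ = 0.789 × 9.81 = 7.74009 kN/m³.
A = π(1.4)² = 6.15752 m².
From F = γ·h_c·A, the centroid depth is h_c = 266/(7.74009 × 6.15752) = 5.58123 m.
Let θ = 59° be the plate's angle to the horizontal; measure y along the incline from where the plane meets the free surface. Vertical depth h = y·sinθ with sinθ = 0.857167.
Along the incline, y_c = h_c/sinθ = 5.58123/0.857167 = 6.51125 m.
The centroid is at the centre, 1.4 m below the top of the plate, so the highest point sits at y_top = 6.51125 − 1.4 = 5.11125 m along the incline.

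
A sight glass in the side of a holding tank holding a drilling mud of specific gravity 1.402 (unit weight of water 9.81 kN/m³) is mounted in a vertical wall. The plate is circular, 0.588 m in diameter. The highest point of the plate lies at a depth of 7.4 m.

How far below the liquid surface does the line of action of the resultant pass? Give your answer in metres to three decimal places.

γ = 1.402 × 9.81 = 13.75362 kN/m³.
The centroid is at the centre, 0.294 m below the top of the plate, so the centroid depth is h_c = 7.4 + 0.294 = 7.694 m.
A = π(0.294)² = 0.271547 m².
Resultant F = γ·h_c·A = 13.75362 × 7.694 × 0.271547 = 28.7352 kN.
I_c = πr⁴/4 = π × 0.294⁴/4 = 0.00586785 m⁴.
Centre of pressure: y_p = y_c + I_c/(y_c·A) = 7.694 + 0.00586785/(7.694 × 0.271547) = 7.694 + 0.00280855 = 7.69681 m along the plane.

h_p = 7.697 m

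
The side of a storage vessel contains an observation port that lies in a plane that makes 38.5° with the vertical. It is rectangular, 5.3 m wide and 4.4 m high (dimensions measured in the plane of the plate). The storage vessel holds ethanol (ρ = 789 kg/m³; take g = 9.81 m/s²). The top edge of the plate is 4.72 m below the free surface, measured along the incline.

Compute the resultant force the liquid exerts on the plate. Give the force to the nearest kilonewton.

F ≈ 978 kN

γ = ρg = 789 × 9.81 / 1000 = 7.74009 kN/m³.
The plate makes 38.5° with the vertical, i.e. θ = 90° − 38.5° = 51.5° to the horizontal. Measuring y along the incline from the free-surface line, vertical depth h = y·sinθ with sinθ = 0.782608.
The centroid lies 4.4/2 = 2.2 m below the top edge, so y_c = 4.72 + 2.2 = 6.92 m and h_c = 6.92 × 0.782608 = 5.41565 m.
A = 5.3 × 4.4 = 23.32 m².
Resultant F = γ·h_c·A = 7.74009 × 5.41565 × 23.32 = 977.519 kN.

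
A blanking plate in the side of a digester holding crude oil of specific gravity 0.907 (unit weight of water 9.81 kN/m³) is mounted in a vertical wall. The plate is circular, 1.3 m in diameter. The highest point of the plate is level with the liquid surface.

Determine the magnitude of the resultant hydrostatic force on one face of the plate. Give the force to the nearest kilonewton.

F ≈ 8 kN

γ = 0.907 × 9.81 = 8.89767 kN/m³.
The centroid is at the centre, 0.65 m below the top of the plate, so the centroid depth is h_c = 0.65 m.
A = π(0.65)² = 1.32732 m².
Resultant F = γ·h_c·A = 8.89767 × 0.65 × 1.32732 = 7.67654 kN.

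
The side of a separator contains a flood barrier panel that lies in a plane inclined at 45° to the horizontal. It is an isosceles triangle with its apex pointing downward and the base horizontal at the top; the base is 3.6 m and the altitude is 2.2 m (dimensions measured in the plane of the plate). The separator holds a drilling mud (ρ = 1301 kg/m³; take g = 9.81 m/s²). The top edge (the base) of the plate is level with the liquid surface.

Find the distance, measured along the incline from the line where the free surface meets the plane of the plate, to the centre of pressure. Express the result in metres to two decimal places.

γ = ρg = 1301 × 9.81 / 1000 = 12.76281 kN/m³.
Let θ = 45° be the plate's angle to the horizontal; measure y along the incline from where the plane meets the free surface. Vertical depth h = y·sinθ with sinθ = 0.707107.
With the apex down, the centroid sits h/3 = 2.2/3 = 0.733333 m below the base (the top edge), so y_c = 0.733333 m and h_c = 0.733333 × 0.707107 = 0.518545 m.
A = ½ × 3.6 × 2.2 = 3.96 m².
Resultant F = γ·h_c·A = 12.76281 × 0.518545 × 3.96 = 26.2076 kN.
I_c = b·h³/36 = 3.6 × 2.2³/36 = 1.0648 m⁴.
Centre of pressure: y_p = y_c + I_c/(y_c·A) = 0.733333 + 1.0648/(0.733333 × 3.96) = 0.733333 + 0.366667 = 1.1 m along the plane.

y_p = 1.10 m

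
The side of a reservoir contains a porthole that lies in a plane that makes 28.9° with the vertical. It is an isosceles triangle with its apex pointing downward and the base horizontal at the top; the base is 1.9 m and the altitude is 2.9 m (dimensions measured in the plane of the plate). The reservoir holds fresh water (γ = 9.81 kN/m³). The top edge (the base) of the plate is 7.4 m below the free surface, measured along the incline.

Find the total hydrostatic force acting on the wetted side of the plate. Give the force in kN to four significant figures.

F ≈ 198.0 kN

γ = 9.81 kN/m³.
The plate makes 28.9° with the vertical, i.e. θ = 90° − 28.9° = 61.1° to the horizontal. Measuring y along the incline from the free-surface line, vertical depth h = y·sinθ with sinθ = 0.875465.
With the apex down, the centroid sits h/3 = 2.9/3 = 0.966667 m below the base (the top edge), so y_c = 7.4 + 0.966667 = 8.36667 m and h_c = 8.36667 × 0.875465 = 7.32473 m.
A = ½ × 1.9 × 2.9 = 2.755 m².
Resultant F = γ·h_c·A = 9.81 × 7.32473 × 2.755 = 197.962 kN.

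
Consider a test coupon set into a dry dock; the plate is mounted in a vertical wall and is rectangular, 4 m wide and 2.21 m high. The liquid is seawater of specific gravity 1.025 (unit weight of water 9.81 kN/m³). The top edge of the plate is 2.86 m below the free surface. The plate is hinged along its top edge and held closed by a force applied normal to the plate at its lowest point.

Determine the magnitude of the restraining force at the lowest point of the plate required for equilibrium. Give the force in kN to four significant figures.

γ = 1.025 × 9.81 = 10.05525 kN/m³.
The centroid lies 2.21/2 = 1.105 m below the top edge, so the centroid depth is h_c = 2.86 + 1.105 = 3.965 m.
A = 4 × 2.21 = 8.84 m².
Resultant F = γ·h_c·A = 10.05525 × 3.965 × 8.84 = 352.443 kN.
I_c = b·h³/12 = 4 × 2.21³/12 = 3.59795 m⁴.
Centre of pressure: y_p = y_c + I_c/(y_c·A) = 3.965 + 3.59795/(3.965 × 8.84) = 3.965 + 0.10265 = 4.06765 m along the plane.
The resultant acts 1.105 + 0.10265 = 1.20765 m (along the plate) below the hinge at the top edge, so the moment about the hinge is M = F × 1.20765 = 352.443 × 1.20765 = 425.628 kN·m.
A normal force at the bottom, 2.21 m from the hinge, must supply this moment: P = 425.628/2.21 = 192.592 kN.

P ≈ 192.6 kN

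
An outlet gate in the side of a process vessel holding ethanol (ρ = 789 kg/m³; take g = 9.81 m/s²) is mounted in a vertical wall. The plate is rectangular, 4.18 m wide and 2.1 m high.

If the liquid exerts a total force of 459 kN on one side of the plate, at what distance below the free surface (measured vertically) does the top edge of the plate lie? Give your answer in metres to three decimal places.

d_top ≈ 5.706 m

γ = ρg = 789 × 9.81 / 1000 = 7.74009 kN/m³.
A = 4.18 × 2.1 = 8.778 m².
From F = γ·h_c·A, the centroid depth is h_c = 459/(7.74009 × 8.778) = 6.75571 m.
The centroid lies 2.1/2 = 1.05 m below the top edge, so the top edge sits at h_top = 6.75571 − 1.05 = 5.70571 m below the surface.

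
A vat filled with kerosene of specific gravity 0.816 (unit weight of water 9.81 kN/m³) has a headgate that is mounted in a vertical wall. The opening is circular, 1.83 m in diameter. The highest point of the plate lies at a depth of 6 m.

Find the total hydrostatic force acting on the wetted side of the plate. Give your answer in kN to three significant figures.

γ = 0.816 × 9.81 = 8.00496 kN/m³.
The centroid is at the centre, 0.915 m below the top of the plate, so the centroid depth is h_c = 6 + 0.915 = 6.915 m.
A = π(0.915)² = 2.63022 m².
Resultant F = γ·h_c·A = 8.00496 × 6.915 × 2.63022 = 145.594 kN.

F ≈ 146 kN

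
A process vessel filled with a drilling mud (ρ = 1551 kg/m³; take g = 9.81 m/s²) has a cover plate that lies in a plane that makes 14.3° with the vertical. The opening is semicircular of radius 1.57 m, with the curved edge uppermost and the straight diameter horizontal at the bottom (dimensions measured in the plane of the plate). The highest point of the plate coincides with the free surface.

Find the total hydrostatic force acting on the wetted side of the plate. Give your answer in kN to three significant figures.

F ≈ 51.6 kN

γ = ρg = 1551 × 9.81 / 1000 = 15.21531 kN/m³.
The plate makes 14.3° with the vertical, i.e. θ = 90° − 14.3° = 75.7° to the horizontal. Measuring y along the incline from the free-surface line, vertical depth h = y·sinθ with sinθ = 0.969016.
The centroid lies 4r/(3π) = 0.666329 m above the diameter, so r − 4r/(3π) = 1.57 − 0.666329 = 0.903671 m below the topmost point, so y_c = 0.903671 m and h_c = 0.903671 × 0.969016 = 0.875672 m.
A = πr²/2 = π × 1.57²/2 = 3.87186 m².
Resultant F = γ·h_c·A = 15.21531 × 0.875672 × 3.87186 = 51.5872 kN.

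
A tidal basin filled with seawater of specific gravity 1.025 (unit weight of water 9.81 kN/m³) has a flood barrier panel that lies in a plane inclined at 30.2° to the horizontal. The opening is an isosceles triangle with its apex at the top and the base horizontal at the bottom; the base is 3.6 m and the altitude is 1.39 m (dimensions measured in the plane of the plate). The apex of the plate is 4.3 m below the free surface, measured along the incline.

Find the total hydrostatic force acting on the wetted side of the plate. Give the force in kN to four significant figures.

γ = 1.025 × 9.81 = 10.05525 kN/m³.
Let θ = 30.2° be the plate's angle to the horizontal; measure y along the incline from where the plane meets the free surface. Vertical depth h = y·sinθ with sinθ = 0.503020.
With the apex up, the centroid sits 2h/3 = 2 × 1.39/3 = 0.926667 m below the apex, so y_c = 4.3 + 0.926667 = 5.22667 m and h_c = 5.22667 × 0.503020 = 2.62912 m.
A = ½ × 3.6 × 1.39 = 2.502 m².
Resultant F = γ·h_c·A = 10.05525 × 2.62912 × 2.502 = 66.144 kN.

F ≈ 66.14 kN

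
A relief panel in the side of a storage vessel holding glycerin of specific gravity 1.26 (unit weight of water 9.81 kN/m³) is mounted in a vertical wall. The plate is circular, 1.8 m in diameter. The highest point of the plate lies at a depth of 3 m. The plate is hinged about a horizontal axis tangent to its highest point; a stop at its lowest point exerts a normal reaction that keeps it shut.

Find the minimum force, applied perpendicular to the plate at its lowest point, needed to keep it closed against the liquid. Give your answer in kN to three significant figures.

P ≈ 64.9 kN

γ = 1.26 × 9.81 = 12.3606 kN/m³.
The centroid is at the centre, 0.9 m below the top of the plate, so the centroid depth is h_c = 3 + 0.9 = 3.9 m.
A = π(0.9)² = 2.54469 m².
Resultant F = γ·h_c·A = 12.3606 × 3.9 × 2.54469 = 122.67 kN.
I_c = πr⁴/4 = π × 0.9⁴/4 = 0.5153 m⁴.
Centre of pressure: y_p = y_c + I_c/(y_c·A) = 3.9 + 0.5153/(3.9 × 2.54469) = 3.9 + 0.0519231 = 3.95192 m along the plane.
The resultant acts 0.9 + 0.0519231 = 0.951923 m (along the plate) below the hinge at the top edge, so the moment about the hinge is M = F × 0.951923 = 122.67 × 0.951923 = 116.772 kN·m.
A normal force at the bottom, 1.8 m from the hinge, must supply this moment: P = 116.772/1.8 = 64.8733 kN.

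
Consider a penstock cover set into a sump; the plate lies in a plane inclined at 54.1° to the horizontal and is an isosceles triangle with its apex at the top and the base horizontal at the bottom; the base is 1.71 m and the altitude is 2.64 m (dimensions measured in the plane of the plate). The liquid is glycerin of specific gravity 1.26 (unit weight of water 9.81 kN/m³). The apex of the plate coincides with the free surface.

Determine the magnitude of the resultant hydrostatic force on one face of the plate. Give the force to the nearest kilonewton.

γ = 1.26 × 9.81 = 12.3606 kN/m³.
Let θ = 54.1° be the plate's angle to the horizontal; measure y along the incline from where the plane meets the free surface. Vertical depth h = y·sinθ with sinθ = 0.810042.
With the apex up, the centroid sits 2h/3 = 2 × 2.64/3 = 1.76 m below the apex, so y_c = 1.76 m and h_c = 1.76 × 0.810042 = 1.42567 m.
A = ½ × 1.71 × 2.64 = 2.2572 m².
Resultant F = γ·h_c·A = 12.3606 × 1.42567 × 2.2572 = 39.7767 kN.

F ≈ 40 kN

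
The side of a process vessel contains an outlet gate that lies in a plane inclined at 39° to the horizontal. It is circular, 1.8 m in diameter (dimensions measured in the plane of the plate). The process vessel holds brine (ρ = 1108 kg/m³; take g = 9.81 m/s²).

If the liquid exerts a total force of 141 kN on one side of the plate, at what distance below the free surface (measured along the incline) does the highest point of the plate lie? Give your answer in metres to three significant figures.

γ = ρg = 1108 × 9.81 / 1000 = 10.86948 kN/m³.
A = π(0.9)² = 2.54469 m².
From F = γ·h_c·A, the centroid depth is h_c = 141/(10.86948 × 2.54469) = 5.09771 m.
Let θ = 39° be the plate's angle to the horizontal; measure y along the incline from where the plane meets the free surface. Vertical depth h = y·sinθ with sinθ = 0.629320.
Along the incline, y_c = h_c/sinθ = 5.09771/0.629320 = 8.10035 m.
The centroid is at the centre, 0.9 m below the top of the plate, so the highest point sits at y_top = 8.10035 − 0.9 = 7.20035 m along the incline.

y_top ≈ 7.20 m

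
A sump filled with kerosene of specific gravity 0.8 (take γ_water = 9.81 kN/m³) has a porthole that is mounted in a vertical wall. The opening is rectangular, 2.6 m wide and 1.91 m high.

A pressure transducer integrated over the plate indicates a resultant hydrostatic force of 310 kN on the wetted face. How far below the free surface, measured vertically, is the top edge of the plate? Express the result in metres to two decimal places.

γ = 0.8 × 9.81 = 7.848 kN/m³.
A = 2.6 × 1.91 = 4.966 m².
From F = γ·h_c·A, the centroid depth is h_c = 310/(7.848 × 4.966) = 7.95419 m.
The centroid lies 1.91/2 = 0.955 m below the top edge, so the top edge sits at h_top = 7.95419 − 0.955 = 6.99919 m below the surface.

d_top ≈ 7.00 m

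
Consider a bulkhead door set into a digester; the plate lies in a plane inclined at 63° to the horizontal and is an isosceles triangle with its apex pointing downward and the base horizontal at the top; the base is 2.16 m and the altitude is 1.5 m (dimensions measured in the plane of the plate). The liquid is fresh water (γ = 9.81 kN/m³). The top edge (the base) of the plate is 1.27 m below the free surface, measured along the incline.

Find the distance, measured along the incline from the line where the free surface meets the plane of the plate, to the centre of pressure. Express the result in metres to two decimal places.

γ = 9.81 kN/m³.
Let θ = 63° be the plate's angle to the horizontal; measure y along the incline from where the plane meets the free surface. Vertical depth h = y·sinθ with sinθ = 0.891007.
With the apex down, the centroid sits h/3 = 1.5/3 = 0.5 m below the base (the top edge), so y_c = 1.27 + 0.5 = 1.77 m and h_c = 1.77 × 0.891007 = 1.57708 m.
A = ½ × 2.16 × 1.5 = 1.62 m².
Resultant F = γ·h_c·A = 9.81 × 1.57708 × 1.62 = 25.0633 kN.
I_c = b·h³/36 = 2.16 × 1.5³/36 = 0.2025 m⁴.
Centre of pressure: y_p = y_c + I_c/(y_c·A) = 1.77 + 0.2025/(1.77 × 1.62) = 1.77 + 0.0706215 = 1.84062 m along the plane.

y_p = 1.84 m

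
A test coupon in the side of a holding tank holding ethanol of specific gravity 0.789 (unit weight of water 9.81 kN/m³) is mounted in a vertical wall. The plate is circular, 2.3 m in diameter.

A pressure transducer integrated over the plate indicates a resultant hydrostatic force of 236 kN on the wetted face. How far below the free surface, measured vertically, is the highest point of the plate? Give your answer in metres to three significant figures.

d_top ≈ 6.19 m

γ = 0.789 × 9.81 = 7.74009 kN/m³.
A = π(1.15)² = 4.15476 m².
From F = γ·h_c·A, the centroid depth is h_c = 236/(7.74009 × 4.15476) = 7.33872 m.
The centroid is at the centre, 1.15 m below the top of the plate, so the highest point sits at h_top = 7.33872 − 1.15 = 6.18872 m below the surface.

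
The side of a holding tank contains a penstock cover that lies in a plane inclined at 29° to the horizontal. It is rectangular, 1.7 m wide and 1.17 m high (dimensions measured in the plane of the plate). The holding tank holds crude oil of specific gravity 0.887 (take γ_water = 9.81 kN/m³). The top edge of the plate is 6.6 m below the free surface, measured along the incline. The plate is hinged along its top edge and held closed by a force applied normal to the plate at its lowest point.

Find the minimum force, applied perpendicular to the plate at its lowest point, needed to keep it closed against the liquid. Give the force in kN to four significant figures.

P ≈ 30.96 kN

γ = 0.887 × 9.81 = 8.70147 kN/m³.
Let θ = 29° be the plate's angle to the horizontal; measure y along the incline from where the plane meets the free surface. Vertical depth h = y·sinθ with sinθ = 0.484810.
The centroid lies 1.17/2 = 0.585 m below the top edge, so y_c = 6.6 + 0.585 = 7.185 m and h_c = 7.185 × 0.484810 = 3.48336 m.
A = 1.7 × 1.17 = 1.989 m².
Resultant F = γ·h_c·A = 8.70147 × 3.48336 × 1.989 = 60.2873 kN.
I_c = b·h³/12 = 1.7 × 1.17³/12 = 0.226895 m⁴.
Centre of pressure: y_p = y_c + I_c/(y_c·A) = 7.185 + 0.226895/(7.185 × 1.989) = 7.185 + 0.0158768 = 7.20088 m along the plane.
The resultant acts 0.585 + 0.0158768 = 0.600877 m (along the plate) below the hinge at the top edge, so the moment about the hinge is M = F × 0.600877 = 60.2873 × 0.600877 = 36.2253 kN·m.
A normal force at the bottom, 1.17 m from the hinge, must supply this moment: P = 36.2253/1.17 = 30.9618 kN.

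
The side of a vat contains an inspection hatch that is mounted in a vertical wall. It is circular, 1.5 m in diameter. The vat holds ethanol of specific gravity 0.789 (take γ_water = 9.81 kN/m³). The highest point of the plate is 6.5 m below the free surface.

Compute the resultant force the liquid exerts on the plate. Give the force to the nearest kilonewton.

F ≈ 99 kN

γ = 0.789 × 9.81 = 7.74009 kN/m³.
The centroid is at the centre, 0.75 m below the top of the plate, so the centroid depth is h_c = 6.5 + 0.75 = 7.25 m.
A = π(0.75)² = 1.76715 m².
Resultant F = γ·h_c·A = 7.74009 × 7.25 × 1.76715 = 99.1648 kN.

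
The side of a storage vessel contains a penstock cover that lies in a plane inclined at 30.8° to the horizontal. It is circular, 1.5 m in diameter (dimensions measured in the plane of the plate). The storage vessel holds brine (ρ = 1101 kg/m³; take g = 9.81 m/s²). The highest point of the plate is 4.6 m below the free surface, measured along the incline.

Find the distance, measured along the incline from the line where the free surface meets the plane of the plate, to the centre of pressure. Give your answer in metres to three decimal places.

γ = ρg = 1101 × 9.81 / 1000 = 10.80081 kN/m³.
Let θ = 30.8° be the plate's angle to the horizontal; measure y along the incline from where the plane meets the free surface. Vertical depth h = y·sinθ with sinθ = 0.512043.
The centroid is at the centre, 0.75 m below the top of the plate, so y_c = 4.6 + 0.75 = 5.35 m and h_c = 5.35 × 0.512043 = 2.73943 m.
A = π(0.75)² = 1.76715 m².
Resultant F = γ·h_c·A = 10.80081 × 2.73943 × 1.76715 = 52.2865 kN.
I_c = πr⁴/4 = π × 0.75⁴/4 = 0.248505 m⁴.
Centre of pressure: y_p = y_c + I_c/(y_c·A) = 5.35 + 0.248505/(5.35 × 1.76715) = 5.35 + 0.026285 = 5.37628 m along the plane.

y_p = 5.376 m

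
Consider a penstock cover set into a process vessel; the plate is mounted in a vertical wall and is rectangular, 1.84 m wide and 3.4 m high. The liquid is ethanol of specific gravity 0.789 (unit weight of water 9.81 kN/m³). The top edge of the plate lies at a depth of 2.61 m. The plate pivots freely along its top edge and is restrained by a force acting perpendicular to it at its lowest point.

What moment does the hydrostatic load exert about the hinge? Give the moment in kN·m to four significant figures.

M ≈ 401.4 kN·m

γ = 0.789 × 9.81 = 7.74009 kN/m³.
The centroid lies 3.4/2 = 1.7 m below the top edge, so the centroid depth is h_c = 2.61 + 1.7 = 4.31 m.
A = 1.84 × 3.4 = 6.256 m².
Resultant F = γ·h_c·A = 7.74009 × 4.31 × 6.256 = 208.699 kN.
I_c = b·h³/12 = 1.84 × 3.4³/12 = 6.02661 m⁴.
Centre of pressure: y_p = y_c + I_c/(y_c·A) = 4.31 + 6.02661/(4.31 × 6.256) = 4.31 + 0.223511 = 4.53351 m along the plane.
The resultant acts 1.7 + 0.223511 = 1.92351 m (along the plate) below the hinge at the top edge, so the moment about the hinge is M = F × 1.92351 = 208.699 × 1.92351 = 401.435 kN·m.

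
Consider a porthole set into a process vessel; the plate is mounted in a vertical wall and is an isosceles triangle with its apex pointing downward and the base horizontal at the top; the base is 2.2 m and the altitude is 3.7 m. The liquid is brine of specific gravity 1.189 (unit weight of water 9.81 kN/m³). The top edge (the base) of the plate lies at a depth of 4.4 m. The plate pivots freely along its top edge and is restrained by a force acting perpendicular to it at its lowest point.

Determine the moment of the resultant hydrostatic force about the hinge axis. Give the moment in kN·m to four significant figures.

γ = 1.189 × 9.81 = 11.66409 kN/m³.
With the apex down, the centroid sits h/3 = 3.7/3 = 1.23333 m below the base (the top edge), so the centroid depth is h_c = 4.4 + 1.23333 = 5.63333 m.
A = ½ × 2.2 × 3.7 = 4.07 m².
Resultant F = γ·h_c·A = 11.66409 × 5.63333 × 4.07 = 267.43 kN.
I_c = b·h³/36 = 2.2 × 3.7³/36 = 3.09546 m⁴.
Centre of pressure: y_p = y_c + I_c/(y_c·A) = 5.63333 + 3.09546/(5.63333 × 4.07) = 5.63333 + 0.13501 = 5.76834 m along the plane.
The resultant acts 1.23333 + 0.13501 = 1.36834 m (along the plate) below the hinge at the top edge, so the moment about the hinge is M = F × 1.36834 = 267.43 × 1.36834 = 365.935 kN·m.

M ≈ 365.9 kN·m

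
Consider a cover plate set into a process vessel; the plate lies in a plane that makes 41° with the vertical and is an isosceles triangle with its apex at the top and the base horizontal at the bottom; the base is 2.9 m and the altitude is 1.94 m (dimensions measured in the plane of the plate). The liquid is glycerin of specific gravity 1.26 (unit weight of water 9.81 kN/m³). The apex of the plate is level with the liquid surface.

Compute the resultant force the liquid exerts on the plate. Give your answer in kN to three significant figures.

γ = 1.26 × 9.81 = 12.3606 kN/m³.
The plate makes 41° with the vertical, i.e. θ = 90° − 41° = 49° to the horizontal. Measuring y along the incline from the free-surface line, vertical depth h = y·sinθ with sinθ = 0.754710.
With the apex up, the centroid sits 2h/3 = 2 × 1.94/3 = 1.29333 m below the apex, so y_c = 1.29333 m and h_c = 1.29333 × 0.754710 = 0.976089 m.
A = ½ × 2.9 × 1.94 = 2.813 m².
Resultant F = γ·h_c·A = 12.3606 × 0.976089 × 2.813 = 33.939 kN.

F ≈ 33.9 kN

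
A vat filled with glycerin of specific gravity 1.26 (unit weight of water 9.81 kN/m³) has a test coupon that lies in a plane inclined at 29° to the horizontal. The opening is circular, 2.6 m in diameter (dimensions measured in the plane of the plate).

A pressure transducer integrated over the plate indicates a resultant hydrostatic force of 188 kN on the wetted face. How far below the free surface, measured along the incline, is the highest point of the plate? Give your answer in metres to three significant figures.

γ = 1.26 × 9.81 = 12.3606 kN/m³.
A = π(1.3)² = 5.30929 m².
From F = γ·h_c·A, the centroid depth is h_c = 188/(12.3606 × 5.30929) = 2.86472 m.
Let θ = 29° be the plate's angle to the horizontal; measure y along the incline from where the plane meets the free surface. Vertical depth h = y·sinθ with sinθ = 0.484810.
Along the incline, y_c = h_c/sinθ = 2.86472/0.484810 = 5.90895 m.
The centroid is at the centre, 1.3 m below the top of the plate, so the highest point sits at y_top = 5.90895 − 1.3 = 4.60895 m along the incline.

y_top ≈ 4.61 m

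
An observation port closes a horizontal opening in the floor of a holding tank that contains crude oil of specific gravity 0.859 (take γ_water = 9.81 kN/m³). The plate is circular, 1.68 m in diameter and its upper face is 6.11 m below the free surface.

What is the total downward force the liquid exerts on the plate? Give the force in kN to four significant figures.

γ = 0.859 × 9.81 = 8.42679 kN/m³.
The plate is horizontal, so pressure is uniform at p = γ·h = 8.42679 × 6.11 = 51.4877 kN/m².
A = π(0.84)² = 2.21671 m².
F = p·A = 51.4877 × 2.21671 = 114.133 kN.

F ≈ 114.1 kN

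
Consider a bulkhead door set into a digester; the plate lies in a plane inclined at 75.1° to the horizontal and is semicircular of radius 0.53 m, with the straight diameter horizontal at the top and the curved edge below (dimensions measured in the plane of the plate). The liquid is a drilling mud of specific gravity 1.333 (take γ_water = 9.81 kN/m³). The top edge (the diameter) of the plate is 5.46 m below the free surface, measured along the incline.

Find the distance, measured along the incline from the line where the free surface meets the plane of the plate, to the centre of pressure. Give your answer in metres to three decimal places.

γ = 1.333 × 9.81 = 13.07673 kN/m³.
Let θ = 75.1° be the plate's angle to the horizontal; measure y along the incline from where the plane meets the free surface. Vertical depth h = y·sinθ with sinθ = 0.966376.
The centroid of a semicircle lies 4r/(3π) = 0.224939 m from the diameter, here below the top edge, so y_c = 5.46 + 0.224939 = 5.68494 m and h_c = 5.68494 × 0.966376 = 5.49379 m.
A = πr²/2 = π × 0.53²/2 = 0.441237 m².
Resultant F = γ·h_c·A = 13.07673 × 5.49379 × 0.441237 = 31.6988 kN.
I_c = (π/8 − 8/(9π))·r⁴ = 0.109757 × 0.53⁴ = 0.00866036 m⁴.
Centre of pressure: y_p = y_c + I_c/(y_c·A) = 5.68494 + 0.00866036/(5.68494 × 0.441237) = 5.68494 + 0.00345254 = 5.68839 m along the plane.

y_p = 5.688 m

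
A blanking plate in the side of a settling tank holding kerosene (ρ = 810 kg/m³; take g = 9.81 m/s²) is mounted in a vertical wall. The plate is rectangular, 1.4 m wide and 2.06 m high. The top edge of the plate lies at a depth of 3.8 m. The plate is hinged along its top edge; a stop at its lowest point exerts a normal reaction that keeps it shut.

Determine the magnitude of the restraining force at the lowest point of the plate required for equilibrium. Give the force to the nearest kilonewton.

γ = ρg = 810 × 9.81 / 1000 = 7.9461 kN/m³.
The centroid lies 2.06/2 = 1.03 m below the top edge, so the centroid depth is h_c = 3.8 + 1.03 = 4.83 m.
A = 1.4 × 2.06 = 2.884 m².
Resultant F = γ·h_c·A = 7.9461 × 4.83 × 2.884 = 110.687 kN.
I_c = b·h³/12 = 1.4 × 2.06³/12 = 1.01988 m⁴.
Centre of pressure: y_p = y_c + I_c/(y_c·A) = 4.83 + 1.01988/(4.83 × 2.884) = 4.83 + 0.0732161 = 4.90322 m along the plane.
The resultant acts 1.03 + 0.0732161 = 1.10322 m (along the plate) below the hinge at the top edge, so the moment about the hinge is M = F × 1.10322 = 110.687 × 1.10322 = 122.112 kN·m.
A normal force at the bottom, 2.06 m from the hinge, must supply this moment: P = 122.112/2.06 = 59.2777 kN.

P ≈ 59 kN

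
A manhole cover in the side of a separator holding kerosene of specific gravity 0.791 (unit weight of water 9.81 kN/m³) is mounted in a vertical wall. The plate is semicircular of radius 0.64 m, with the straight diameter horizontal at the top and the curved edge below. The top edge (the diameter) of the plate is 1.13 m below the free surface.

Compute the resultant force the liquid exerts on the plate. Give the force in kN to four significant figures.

F ≈ 6.998 kN

γ = 0.791 × 9.81 = 7.75971 kN/m³.
The centroid of a semicircle lies 4r/(3π) = 0.271624 m from the diameter, here below the top edge, so the centroid depth is h_c = 1.13 + 0.271624 = 1.40162 m.
A = πr²/2 = π × 0.64²/2 = 0.643398 m².
Resultant F = γ·h_c·A = 7.75971 × 1.40162 × 0.643398 = 6.9977 kN.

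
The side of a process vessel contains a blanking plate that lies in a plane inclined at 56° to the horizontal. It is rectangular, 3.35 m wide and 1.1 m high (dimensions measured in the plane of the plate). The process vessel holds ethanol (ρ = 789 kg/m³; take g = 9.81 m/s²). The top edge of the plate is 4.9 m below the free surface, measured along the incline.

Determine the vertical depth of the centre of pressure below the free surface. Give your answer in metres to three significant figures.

h_p = 4.53 m

γ = ρg = 789 × 9.81 / 1000 = 7.74009 kN/m³.
Let θ = 56° be the plate's angle to the horizontal; measure y along the incline from where the plane meets the free surface. Vertical depth h = y·sinθ with sinθ = 0.829038.
The centroid lies 1.1/2 = 0.55 m below the top edge, so y_c = 4.9 + 0.55 = 5.45 m and h_c = 5.45 × 0.829038 = 4.51826 m.
A = 3.35 × 1.1 = 3.685 m².
Resultant F = γ·h_c·A = 7.74009 × 4.51826 × 3.685 = 128.871 kN.
I_c = b·h³/12 = 3.35 × 1.1³/12 = 0.371571 m⁴.
Centre of pressure: y_p = y_c + I_c/(y_c·A) = 5.45 + 0.371571/(5.45 × 3.685) = 5.45 + 0.0185015 = 5.4685 m along the plane.
Vertically, h_p = y_p·sinθ = 5.4685 × 0.829038 = 4.53359 m.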